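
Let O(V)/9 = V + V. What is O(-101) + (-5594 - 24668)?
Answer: -32080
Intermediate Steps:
O(V) = 18*V (O(V) = 9*(V + V) = 9*(2*V) = 18*V)
O(-101) + (-5594 - 24668) = 18*(-101) + (-5594 - 24668) = -1818 - 30262 = -32080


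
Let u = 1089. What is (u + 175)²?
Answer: 1597696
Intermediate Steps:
(u + 175)² = (1089 + 175)² = 1264² = 1597696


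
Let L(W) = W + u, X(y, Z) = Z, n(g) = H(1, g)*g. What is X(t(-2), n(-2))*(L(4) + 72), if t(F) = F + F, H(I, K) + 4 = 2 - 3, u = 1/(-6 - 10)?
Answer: 6075/8 ≈ 759.38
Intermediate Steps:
u = -1/16 (u = 1/(-16) = -1/16 ≈ -0.062500)
H(I, K) = -5 (H(I, K) = -4 + (2 - 3) = -4 - 1 = -5)
t(F) = 2*F
n(g) = -5*g
L(W) = -1/16 + W (L(W) = W - 1/16 = -1/16 + W)
X(t(-2), n(-2))*(L(4) + 72) = (-5*(-2))*((-1/16 + 4) + 72) = 10*(63/16 + 72) = 10*(1215/16) = 6075/8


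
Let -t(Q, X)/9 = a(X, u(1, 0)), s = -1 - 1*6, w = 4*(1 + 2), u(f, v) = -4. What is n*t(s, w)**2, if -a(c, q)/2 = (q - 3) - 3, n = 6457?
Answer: 209206800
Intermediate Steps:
w = 12 (w = 4*3 = 12)
s = -7 (s = -1 - 6 = -7)
a(c, q) = 12 - 2*q (a(c, q) = -2*((q - 3) - 3) = -2*((-3 + q) - 3) = -2*(-6 + q) = 12 - 2*q)
t(Q, X) = -180 (t(Q, X) = -9*(12 - 2*(-4)) = -9*(12 + 8) = -9*20 = -180)
n*t(s, w)**2 = 6457*(-180)**2 = 6457*32400 = 209206800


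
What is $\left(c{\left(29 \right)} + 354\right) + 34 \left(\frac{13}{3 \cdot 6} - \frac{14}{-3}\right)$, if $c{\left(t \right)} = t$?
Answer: $\frac{5096}{9} \approx 566.22$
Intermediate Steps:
$\left(c{\left(29 \right)} + 354\right) + 34 \left(\frac{13}{3 \cdot 6} - \frac{14}{-3}\right) = \left(29 + 354\right) + 34 \left(\frac{13}{3 \cdot 6} - \frac{14}{-3}\right) = 383 + 34 \left(\frac{13}{18} - - \frac{14}{3}\right) = 383 + 34 \left(13 \cdot \frac{1}{18} + \frac{14}{3}\right) = 383 + 34 \left(\frac{13}{18} + \frac{14}{3}\right) = 383 + 34 \cdot \frac{97}{18} = 383 + \frac{1649}{9} = \frac{5096}{9}$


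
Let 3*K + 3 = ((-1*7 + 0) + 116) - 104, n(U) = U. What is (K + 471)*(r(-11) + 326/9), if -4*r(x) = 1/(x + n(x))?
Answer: 40606255/2376 ≈ 17090.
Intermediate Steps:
r(x) = -1/(8*x) (r(x) = -1/(4*(x + x)) = -1/(2*x)/4 = -1/(8*x))
K = 2/3 (K = -1 + (((-1*7 + 0) + 116) - 104)/3 = -1 + (((-7 + 0) + 116) - 104)/3 = -1 + ((-7 + 116) - 104)/3 = -1 + (109 - 104)/3 = -1 + (1/3)*5 = -1 + 5/3 = 2/3 ≈ 0.66667)
(K + 471)*(r(-11) + 326/9) = (2/3 + 471)*(-1/8/(-11) + 326/9) = 1415*(-1/8*(-1/11) + 326*(1/9))/3 = 1415*(1/88 + 326/9)/3 = (1415/3)*(28697/792) = 40606255/2376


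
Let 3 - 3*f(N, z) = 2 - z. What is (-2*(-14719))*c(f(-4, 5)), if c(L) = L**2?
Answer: 117752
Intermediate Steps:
f(N, z) = 1/3 + z/3 (f(N, z) = 1 - (2 - z)/3 = 1 + (-2/3 + z/3) = 1/3 + z/3)
(-2*(-14719))*c(f(-4, 5)) = (-2*(-14719))*(1/3 + (1/3)*5)**2 = 29438*(1/3 + 5/3)**2 = 29438*2**2 = 29438*4 = 117752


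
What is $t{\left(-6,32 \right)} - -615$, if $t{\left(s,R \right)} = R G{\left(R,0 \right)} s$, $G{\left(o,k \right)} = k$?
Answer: $615$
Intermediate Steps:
$t{\left(s,R \right)} = 0$ ($t{\left(s,R \right)} = R 0 s = 0 s = 0$)
$t{\left(-6,32 \right)} - -615 = 0 - -615 = 0 + 615 = 615$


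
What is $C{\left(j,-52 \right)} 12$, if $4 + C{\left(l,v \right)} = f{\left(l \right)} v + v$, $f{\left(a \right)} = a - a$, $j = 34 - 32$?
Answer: $-672$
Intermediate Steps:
$j = 2$ ($j = 34 - 32 = 2$)
$f{\left(a \right)} = 0$
$C{\left(l,v \right)} = -4 + v$ ($C{\left(l,v \right)} = -4 + \left(0 v + v\right) = -4 + \left(0 + v\right) = -4 + v$)
$C{\left(j,-52 \right)} 12 = \left(-4 - 52\right) 12 = \left(-56\right) 12 = -672$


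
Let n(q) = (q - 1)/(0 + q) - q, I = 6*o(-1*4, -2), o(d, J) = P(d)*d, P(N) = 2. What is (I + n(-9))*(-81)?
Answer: 3069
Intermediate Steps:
o(d, J) = 2*d
I = -48 (I = 6*(2*(-1*4)) = 6*(2*(-4)) = 6*(-8) = -48)
n(q) = -q + (-1 + q)/q (n(q) = (-1 + q)/q - q = -q + (-1 + q)/q)
(I + n(-9))*(-81) = (-48 + (1 - 1*(-9) - 1/(-9)))*(-81) = (-48 + (1 + 9 - 1*(-⅑)))*(-81) = (-48 + (1 + 9 + ⅑))*(-81) = (-48 + 91/9)*(-81) = -341/9*(-81) = 3069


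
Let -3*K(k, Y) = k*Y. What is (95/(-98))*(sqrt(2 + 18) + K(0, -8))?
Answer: -95*sqrt(5)/49 ≈ -4.3352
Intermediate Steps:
K(k, Y) = -Y*k/3 (K(k, Y) = -k*Y/3 = -Y*k/3)
(95/(-98))*(sqrt(2 + 18) + K(0, -8)) = (95/(-98))*(sqrt(2 + 18) - 1/3*(-8)*0) = (95*(-1/98))*(sqrt(20) + 0) = -95*(2*sqrt(5) + 0)/98 = -95*sqrt(5)/49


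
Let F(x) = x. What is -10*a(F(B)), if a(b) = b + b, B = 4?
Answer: -80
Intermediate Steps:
a(b) = 2*b
-10*a(F(B)) = -20*4 = -10*8 = -80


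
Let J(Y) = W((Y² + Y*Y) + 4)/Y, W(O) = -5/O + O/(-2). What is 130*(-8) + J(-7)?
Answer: -737353/714 ≈ -1032.7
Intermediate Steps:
W(O) = -5/O - O/2 (W(O) = -5/O + O*(-½) = -5/O - O/2)
J(Y) = (-2 - Y² - 5/(4 + 2*Y²))/Y (J(Y) = (-5/((Y² + Y*Y) + 4) - ((Y² + Y*Y) + 4)/2)/Y = (-5/((Y² + Y²) + 4) - ((Y² + Y²) + 4)/2)/Y = (-5/(2*Y² + 4) - (2*Y² + 4)/2)/Y = (-5/(4 + 2*Y²) - (4 + 2*Y²)/2)/Y = (-5/(4 + 2*Y²) + (-2 - Y²))/Y = (-2 - Y² - 5/(4 + 2*Y²))/Y)
130*(-8) + J(-7) = 130*(-8) + (-5/2 - (2 + (-7)²)²)/((-7)*(2 + (-7)²)) = -1040 - (-5/2 - (2 + 49)²)/(7*(2 + 49)) = -1040 - ⅐*(-5/2 - 1*51²)/51 = -1040 - ⅐*1/51*(-5/2 - 1*2601) = -1040 - ⅐*1/51*(-5/2 - 2601) = -1040 - ⅐*1/51*(-5207/2) = -1040 + 5207/714 = -737353/714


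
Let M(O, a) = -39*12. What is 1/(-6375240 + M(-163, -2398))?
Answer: -1/6375708 ≈ -1.5685e-7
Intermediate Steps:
M(O, a) = -468
1/(-6375240 + M(-163, -2398)) = 1/(-6375240 - 468) = 1/(-6375708) = -1/6375708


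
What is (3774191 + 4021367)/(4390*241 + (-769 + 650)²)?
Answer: 7795558/1072151 ≈ 7.2710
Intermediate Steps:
(3774191 + 4021367)/(4390*241 + (-769 + 650)²) = 7795558/(1057990 + (-119)²) = 7795558/(1057990 + 14161) = 7795558/1072151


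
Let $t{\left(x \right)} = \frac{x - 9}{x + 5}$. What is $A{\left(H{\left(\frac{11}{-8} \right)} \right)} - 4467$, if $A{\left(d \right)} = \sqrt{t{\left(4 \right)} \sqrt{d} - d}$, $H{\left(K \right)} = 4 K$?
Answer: $-4467 + \frac{\sqrt{198 - 10 i \sqrt{22}}}{6} \approx -4464.6 - 0.27588 i$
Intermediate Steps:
$t{\left(x \right)} = \frac{-9 + x}{5 + x}$
$A{\left(d \right)} = \sqrt{- d - \frac{5 \sqrt{d}}{9}}$ ($A{\left(d \right)} = \sqrt{\frac{-9 + 4}{5 + 4} \sqrt{d} - d} = \sqrt{\frac{1}{9} \left(-5\right) \sqrt{d} - d} = \sqrt{- \frac{5 \sqrt{d}}{9} - d} = \sqrt{- d - \frac{5 \sqrt{d}}{9}}$)
$A{\left(H{\left(\frac{11}{-8} \right)} \right)} - 4467 = \frac{\sqrt{- 9 \cdot 4 \frac{11}{-8} - 5 \sqrt{4 \frac{11}{-8}}}}{3} - 4467 = \frac{\sqrt{- 9 \cdot 4 \cdot 11 \left(- \frac{1}{8}\right) - 5 \sqrt{4 \cdot 11 \left(- \frac{1}{8}\right)}}}{3} - 4467 = \frac{\sqrt{- 9 \cdot 4 \left(- \frac{11}{8}\right) - 5 \sqrt{4 \left(- \frac{11}{8}\right)}}}{3} - 4467 = \frac{\sqrt{\left(-9\right) \left(- \frac{11}{2}\right) - 5 \sqrt{- \frac{11}{2}}}}{3} - 4467 = \frac{\sqrt{\frac{99}{2} - 5 \frac{i \sqrt{22}}{2}}}{3} - 4467 = \frac{\sqrt{\frac{99}{2} - \frac{5 i \sqrt{22}}{2}}}{3} - 4467 = -4467 + \frac{\sqrt{\frac{99}{2} - \frac{5 i \sqrt{22}}{2}}}{3}$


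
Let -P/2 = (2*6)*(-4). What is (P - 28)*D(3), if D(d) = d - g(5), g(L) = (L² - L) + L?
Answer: -1496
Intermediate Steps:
g(L) = L²
D(d) = -25 + d (D(d) = d - 1*5² = d - 1*25 = d - 25 = -25 + d)
P = 96 (P = -2*2*6*(-4) = -24*(-4) = -2*(-48) = 96)
(P - 28)*D(3) = (96 - 28)*(-25 + 3) = 68*(-22) = -1496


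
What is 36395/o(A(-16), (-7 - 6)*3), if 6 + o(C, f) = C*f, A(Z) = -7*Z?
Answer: -36395/4374 ≈ -8.3208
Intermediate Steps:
o(C, f) = -6 + C*f
36395/o(A(-16), (-7 - 6)*3) = 36395/(-6 + (-7*(-16))*((-7 - 6)*3)) = 36395/(-6 + 112*(-13*3)) = 36395/(-6 + 112*(-39)) = 36395/(-6 - 4368) = 36395/(-4374) = 36395*(-1/4374) = -36395/4374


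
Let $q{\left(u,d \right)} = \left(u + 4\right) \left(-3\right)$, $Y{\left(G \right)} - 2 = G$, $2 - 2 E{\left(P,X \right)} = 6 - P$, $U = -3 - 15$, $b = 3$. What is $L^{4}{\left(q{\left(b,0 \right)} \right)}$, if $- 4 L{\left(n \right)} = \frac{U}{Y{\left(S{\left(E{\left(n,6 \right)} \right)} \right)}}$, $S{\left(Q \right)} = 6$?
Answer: $\frac{6561}{65536} \approx 0.10011$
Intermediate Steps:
$U = -18$ ($U = -3 - 15 = -18$)
$E{\left(P,X \right)} = -2 + \frac{P}{2}$ ($E{\left(P,X \right)} = 1 - \frac{6 - P}{2} = 1 + \left(-3 + \frac{P}{2}\right) = -2 + \frac{P}{2}$)
$Y{\left(G \right)} = 2 + G$
$q{\left(u,d \right)} = -12 - 3 u$ ($q{\left(u,d \right)} = \left(4 + u\right) \left(-3\right) = -12 - 3 u$)
$L{\left(n \right)} = \frac{9}{16}$ ($L{\left(n \right)} = - \frac{\left(-18\right) \frac{1}{2 + 6}}{4} = - \frac{\left(-18\right) \frac{1}{8}}{4} = \left(- \frac{1}{4}\right) \left(- \frac{9}{4}\right) = \frac{9}{16}$)
$L^{4}{\left(q{\left(b,0 \right)} \right)} = \left(\frac{9}{16}\right)^{4} = \frac{6561}{65536}$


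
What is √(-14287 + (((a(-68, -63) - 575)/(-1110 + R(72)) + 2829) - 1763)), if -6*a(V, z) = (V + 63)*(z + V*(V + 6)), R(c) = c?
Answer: I*√14247882619/1038 ≈ 114.99*I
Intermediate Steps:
a(V, z) = -(63 + V)*(z + V*(6 + V))/6 (a(V, z) = -(V + 63)*(z + V*(V + 6))/6 = -(63 + V)*(z + V*(6 + V))/6)
√(-14287 + (((a(-68, -63) - 575)/(-1110 + R(72)) + 2829) - 1763)) = √(-14287 + ((((-63*(-68) - 23/2*(-68)² - 21/2*(-63) - ⅙*(-68)³ - ⅙*(-68)*(-63)) - 575)/(-1110 + 72) + 2829) - 1763)) = √(-14287 + ((((4284 - 23/2*4624 + 1323/2 - ⅙*(-314432) - 714) - 575)/(-1038) + 2829) - 1763)) = √(-14287 + ((((4284 - 53176 + 1323/2 + 157216/3 - 714) - 575)*(-1/1038) + 2829) - 1763)) = √(-14287 + (((20765/6 - 575)*(-1/1038) + 2829) - 1763)) = √(-14287 + (((17315/6)*(-1/1038) + 2829) - 1763)) = √(-14287 + ((-17315/6228 + 2829) - 1763)) = √(-14287 + (17601697/6228 - 1763)) = √(-14287 + 6621733/6228) = √(-82357703/6228) = I*√14247882619/1038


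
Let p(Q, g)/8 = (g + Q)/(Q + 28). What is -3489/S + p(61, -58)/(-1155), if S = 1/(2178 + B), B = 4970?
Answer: -854547581588/34265 ≈ -2.4939e+7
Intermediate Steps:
p(Q, g) = 8*(Q + g)/(28 + Q) (p(Q, g) = 8*((g + Q)/(Q + 28)) = 8*((Q + g)/(28 + Q)) = 8*(Q + g)/(28 + Q))
S = 1/7148 (S = 1/(2178 + 4970) = 1/7148 ≈ 0.00013990)
-3489/S + p(61, -58)/(-1155) = -3489/1/7148 + (8*(61 - 58)/(28 + 61))/(-1155) = -3489*7148 + (8*3/89)*(-1/1155) = -24939372 + (8*(1/89)*3)*(-1/1155) = -24939372 + (24/89)*(-1/1155) = -24939372 - 8/34265 = -854547581588/34265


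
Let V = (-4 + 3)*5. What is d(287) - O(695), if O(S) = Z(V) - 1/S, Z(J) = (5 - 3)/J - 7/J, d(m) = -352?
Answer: -245334/695 ≈ -353.00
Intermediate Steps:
V = -5 (V = -1*5 = -5)
Z(J) = -5/J (Z(J) = 2/J - 7/J = -5/J)
O(S) = 1 - 1/S (O(S) = -5/(-5) - 1/S = -5*(-⅕) - 1/S = 1 - 1/S)
d(287) - O(695) = -352 - (-1 + 695)/695 = -352 - 694/695 = -245334/695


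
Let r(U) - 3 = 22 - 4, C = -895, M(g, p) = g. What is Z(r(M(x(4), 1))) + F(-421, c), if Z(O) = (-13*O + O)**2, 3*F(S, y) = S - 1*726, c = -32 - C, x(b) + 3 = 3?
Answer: 189365/3 ≈ 63122.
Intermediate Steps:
x(b) = 0 (x(b) = -3 + 3 = 0)
c = 863 (c = -32 - 1*(-895) = -32 + 895 = 863)
F(S, y) = -242 + S/3 (F(S, y) = (S - 1*726)/3 = (S - 726)/3 = (-726 + S)/3 = -242 + S/3)
r(U) = 21 (r(U) = 3 + (22 - 4) = 3 + 18 = 21)
Z(O) = 144*O**2 (Z(O) = (-12*O)**2 = 144*O**2)
Z(r(M(x(4), 1))) + F(-421, c) = 144*21**2 + (-242 + (1/3)*(-421)) = 144*441 + (-242 - 421/3) = 63504 - 1147/3 = 189365/3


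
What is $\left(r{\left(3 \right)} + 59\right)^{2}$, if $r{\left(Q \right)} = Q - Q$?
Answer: $3481$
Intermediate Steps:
$r{\left(Q \right)} = 0$
$\left(r{\left(3 \right)} + 59\right)^{2} = \left(0 + 59\right)^{2} = 59^{2} = 3481$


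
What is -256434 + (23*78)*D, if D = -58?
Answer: -360486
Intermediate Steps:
-256434 + (23*78)*D = -256434 + (23*78)*(-58) = -256434 + 1794*(-58) = -256434 - 104052 = -360486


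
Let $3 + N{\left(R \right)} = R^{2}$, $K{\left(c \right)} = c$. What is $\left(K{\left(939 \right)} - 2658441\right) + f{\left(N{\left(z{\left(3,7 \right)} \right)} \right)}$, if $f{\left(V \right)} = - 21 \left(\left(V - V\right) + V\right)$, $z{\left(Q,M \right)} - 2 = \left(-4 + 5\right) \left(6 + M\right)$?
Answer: $-2662164$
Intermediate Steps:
$z{\left(Q,M \right)} = 8 + M$ ($z{\left(Q,M \right)} = 2 + \left(-4 + 5\right) \left(6 + M\right) = 2 + 1 \left(6 + M\right) = 2 + \left(6 + M\right) = 8 + M$)
$N{\left(R \right)} = -3 + R^{2}$
$f{\left(V \right)} = - 21 V$ ($f{\left(V \right)} = - 21 \left(0 + V\right) = - 21 V$)
$\left(K{\left(939 \right)} - 2658441\right) + f{\left(N{\left(z{\left(3,7 \right)} \right)} \right)} = \left(939 - 2658441\right) - 21 \left(-3 + \left(8 + 7\right)^{2}\right) = -2657502 - 21 \left(-3 + 15^{2}\right) = -2657502 - 21 \left(-3 + 225\right) = -2657502 - 4662 = -2662164$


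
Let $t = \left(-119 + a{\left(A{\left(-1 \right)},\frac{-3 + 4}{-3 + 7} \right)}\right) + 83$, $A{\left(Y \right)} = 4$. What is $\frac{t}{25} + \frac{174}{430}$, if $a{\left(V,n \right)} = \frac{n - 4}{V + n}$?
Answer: $- \frac{19566}{18275} \approx -1.0706$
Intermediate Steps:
$a{\left(V,n \right)} = \frac{-4 + n}{V + n}$
$t = - \frac{627}{17}$ ($t = \left(-119 + \frac{-4 + \frac{-3 + 4}{-3 + 7}}{4 + \frac{-3 + 4}{-3 + 7}}\right) + 83 = \left(-119 + \frac{-4 + 1 \cdot \frac{1}{4}}{4 + 1 \cdot \frac{1}{4}}\right) + 83 = \left(-119 + \frac{-4 + \frac{1}{4}}{4 + \frac{1}{4}}\right) + 83 = \left(-119 + \frac{1}{\frac{17}{4}} \left(- \frac{15}{4}\right)\right) + 83 = \left(-119 + \frac{4}{17} \left(- \frac{15}{4}\right)\right) + 83 = \left(-119 - \frac{15}{17}\right) + 83 = - \frac{2038}{17} + 83 = - \frac{627}{17} \approx -36.882$)
$\frac{t}{25} + \frac{174}{430} = - \frac{627}{17 \cdot 25} + \frac{174}{430} = \left(- \frac{627}{17}\right) \frac{1}{25} + 174 \cdot \frac{1}{430} = - \frac{627}{425} + \frac{87}{215} = - \frac{19566}{18275}$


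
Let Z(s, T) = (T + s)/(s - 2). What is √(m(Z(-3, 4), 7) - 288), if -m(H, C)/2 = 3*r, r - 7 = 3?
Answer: 2*I*√87 ≈ 18.655*I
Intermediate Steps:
r = 10 (r = 7 + 3 = 10)
Z(s, T) = (T + s)/(-2 + s)
m(H, C) = -60 (m(H, C) = -6*10 = -2*30 = -60)
√(m(Z(-3, 4), 7) - 288) = √(-60 - 288) = √(-348) = 2*I*√87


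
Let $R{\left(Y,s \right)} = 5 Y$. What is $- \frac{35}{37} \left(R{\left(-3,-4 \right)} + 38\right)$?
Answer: $- \frac{805}{37} \approx -21.757$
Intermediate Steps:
$- \frac{35}{37} \left(R{\left(-3,-4 \right)} + 38\right) = - \frac{35}{37} \left(5 \left(-3\right) + 38\right) = \left(-35\right) \frac{1}{37} \left(-15 + 38\right) = \left(- \frac{35}{37}\right) 23 = - \frac{805}{37}$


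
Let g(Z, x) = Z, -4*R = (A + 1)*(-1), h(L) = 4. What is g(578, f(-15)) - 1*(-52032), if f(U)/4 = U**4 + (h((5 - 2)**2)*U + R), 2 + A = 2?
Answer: 52610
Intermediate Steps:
A = 0 (A = -2 + 2 = 0)
R = 1/4 (R = -(0 + 1)*(-1)/4 = -(-1)/4 = -1/4*(-1) = 1/4 ≈ 0.25000)
f(U) = 1 + 4*U**4 + 16*U (f(U) = 4*(U**4 + (4*U + 1/4)) = 4*(U**4 + (1/4 + 4*U)) = 4*(1/4 + U**4 + 4*U) = 1 + 4*U**4 + 16*U)
g(578, f(-15)) - 1*(-52032) = 578 - 1*(-52032) = 578 + 52032 = 52610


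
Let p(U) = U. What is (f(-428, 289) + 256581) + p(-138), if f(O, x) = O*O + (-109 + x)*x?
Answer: 491647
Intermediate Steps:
f(O, x) = O**2 + x*(-109 + x)
(f(-428, 289) + 256581) + p(-138) = (((-428)**2 + 289**2 - 109*289) + 256581) - 138 = ((183184 + 83521 - 31501) + 256581) - 138 = (235204 + 256581) - 138 = 491785 - 138 = 491647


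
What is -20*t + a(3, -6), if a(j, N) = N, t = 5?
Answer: -106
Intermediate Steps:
-20*t + a(3, -6) = -20*5 - 6 = -100 - 6 = -106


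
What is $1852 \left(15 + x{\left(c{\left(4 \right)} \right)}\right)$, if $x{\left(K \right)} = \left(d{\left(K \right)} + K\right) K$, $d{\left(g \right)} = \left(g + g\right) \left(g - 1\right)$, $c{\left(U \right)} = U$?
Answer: $235204$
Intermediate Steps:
$d{\left(g \right)} = 2 g \left(-1 + g\right)$
$x{\left(K \right)} = K \left(K + 2 K \left(-1 + K\right)\right)$ ($x{\left(K \right)} = \left(2 K \left(-1 + K\right) + K\right) K = \left(K + 2 K \left(-1 + K\right)\right) K = K \left(K + 2 K \left(-1 + K\right)\right)$)
$1852 \left(15 + x{\left(c{\left(4 \right)} \right)}\right) = 1852 \left(15 + 4^{2} \left(-1 + 2 \cdot 4\right)\right) = 1852 \left(15 + 16 \left(-1 + 8\right)\right) = 1852 \left(15 + 16 \cdot 7\right) = 1852 \left(15 + 112\right) = 1852 \cdot 127 = 235204$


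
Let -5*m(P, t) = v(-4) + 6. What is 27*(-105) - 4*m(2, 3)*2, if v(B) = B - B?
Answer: -14127/5 ≈ -2825.4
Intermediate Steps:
v(B) = 0
m(P, t) = -6/5 (m(P, t) = -(0 + 6)/5 = -⅕*6 = -6/5)
27*(-105) - 4*m(2, 3)*2 = 27*(-105) - 4*(-6/5)*2 = -2835 + (24/5)*2 = -2835 + 48/5 = -14127/5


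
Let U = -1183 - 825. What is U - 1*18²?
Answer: -2332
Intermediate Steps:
U = -2008
U - 1*18² = -2008 - 1*18² = -2008 - 1*324 = -2008 - 324 = -2332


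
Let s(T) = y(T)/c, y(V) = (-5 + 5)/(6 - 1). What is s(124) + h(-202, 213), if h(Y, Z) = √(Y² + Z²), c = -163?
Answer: √86173 ≈ 293.55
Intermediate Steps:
y(V) = 0 (y(V) = 0/5 = 0*(⅕) = 0)
s(T) = 0 (s(T) = 0/(-163) = 0*(-1/163) = 0)
s(124) + h(-202, 213) = 0 + √((-202)² + 213²) = 0 + √(40804 + 45369) = 0 + √86173 = √86173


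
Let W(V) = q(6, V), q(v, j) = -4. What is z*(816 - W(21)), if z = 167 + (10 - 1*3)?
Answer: 142680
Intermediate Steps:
W(V) = -4
z = 174 (z = 167 + (10 - 3) = 167 + 7 = 174)
z*(816 - W(21)) = 174*(816 - 1*(-4)) = 174*(816 + 4) = 174*820 = 142680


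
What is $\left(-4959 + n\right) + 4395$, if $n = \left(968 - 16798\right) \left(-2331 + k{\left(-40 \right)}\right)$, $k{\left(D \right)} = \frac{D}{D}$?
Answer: $36883336$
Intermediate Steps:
$k{\left(D \right)} = 1$
$n = 36883900$ ($n = \left(968 - 16798\right) \left(-2331 + 1\right) = \left(-15830\right) \left(-2330\right) = 36883900$)
$\left(-4959 + n\right) + 4395 = \left(-4959 + 36883900\right) + 4395 = 36878941 + 4395 = 36883336$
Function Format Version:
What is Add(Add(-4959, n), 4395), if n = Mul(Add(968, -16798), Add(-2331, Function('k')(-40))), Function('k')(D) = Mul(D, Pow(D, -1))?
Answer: 36883336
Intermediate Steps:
Function('k')(D) = 1
n = 36883900 (n = Mul(Add(968, -16798), Add(-2331, 1)) = Mul(-15830, -2330) = 36883900)
Add(Add(-4959, n), 4395) = Add(Add(-4959, 36883900), 4395) = Add(36878941, 4395) = 36883336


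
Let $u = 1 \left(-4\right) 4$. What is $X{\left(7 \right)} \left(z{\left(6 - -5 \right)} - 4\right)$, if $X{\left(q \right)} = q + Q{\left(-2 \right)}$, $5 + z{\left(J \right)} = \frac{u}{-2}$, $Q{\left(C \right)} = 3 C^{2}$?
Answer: $-19$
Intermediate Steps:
$u = -16$ ($u = \left(-4\right) 4 = -16$)
$z{\left(J \right)} = 3$ ($z{\left(J \right)} = -5 - \frac{16}{-2} = -5 - -8 = -5 + 8 = 3$)
$X{\left(q \right)} = 12 + q$ ($X{\left(q \right)} = q + 3 \left(-2\right)^{2} = q + 3 \cdot 4 = q + 12 = 12 + q$)
$X{\left(7 \right)} \left(z{\left(6 - -5 \right)} - 4\right) = \left(12 + 7\right) \left(3 - 4\right) = 19 \left(-1\right) = -19$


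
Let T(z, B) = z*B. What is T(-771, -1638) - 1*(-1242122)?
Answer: 2505020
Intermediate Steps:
T(z, B) = B*z
T(-771, -1638) - 1*(-1242122) = -1638*(-771) - 1*(-1242122) = 1262898 + 1242122 = 2505020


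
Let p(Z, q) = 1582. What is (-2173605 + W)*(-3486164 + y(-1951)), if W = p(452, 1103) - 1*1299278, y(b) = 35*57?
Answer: 12094599333869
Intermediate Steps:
y(b) = 1995
W = -1297696 (W = 1582 - 1*1299278 = 1582 - 1299278 = -1297696)
(-2173605 + W)*(-3486164 + y(-1951)) = (-2173605 - 1297696)*(-3486164 + 1995) = -3471301*(-3484169) = 12094599333869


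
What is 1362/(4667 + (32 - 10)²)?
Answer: 454/1717 ≈ 0.26441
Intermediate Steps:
1362/(4667 + (32 - 10)²) = 1362/(4667 + 22²) = 1362/(4667 + 484) = 1362/5151 = 1362*(1/5151) = 454/1717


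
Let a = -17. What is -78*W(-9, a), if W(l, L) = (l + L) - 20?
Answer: 3588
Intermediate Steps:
W(l, L) = -20 + L + l (W(l, L) = (L + l) - 20 = -20 + L + l)
-78*W(-9, a) = -78*(-20 - 17 - 9) = -78*(-46) = 3588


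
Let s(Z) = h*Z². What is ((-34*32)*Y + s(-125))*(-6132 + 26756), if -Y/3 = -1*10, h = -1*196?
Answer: -63834167360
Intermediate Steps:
h = -196
Y = 30 (Y = -(-3)*10 = -3*(-10) = 30)
s(Z) = -196*Z²
((-34*32)*Y + s(-125))*(-6132 + 26756) = (-34*32*30 - 196*(-125)²)*(-6132 + 26756) = (-1088*30 - 196*15625)*20624 = (-32640 - 3062500)*20624 = -3095140*20624 = -63834167360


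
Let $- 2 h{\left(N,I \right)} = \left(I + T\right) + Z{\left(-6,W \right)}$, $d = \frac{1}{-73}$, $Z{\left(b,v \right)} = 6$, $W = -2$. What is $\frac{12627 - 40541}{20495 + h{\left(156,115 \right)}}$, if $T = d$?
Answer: $- \frac{2037722}{1491719} \approx -1.366$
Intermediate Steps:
$d = - \frac{1}{73} \approx -0.013699$
$T = - \frac{1}{73} \approx -0.013699$
$h{\left(N,I \right)} = - \frac{437}{146} - \frac{I}{2}$ ($h{\left(N,I \right)} = - \frac{\left(I - \frac{1}{73}\right) + 6}{2} = - \frac{\left(- \frac{1}{73} + I\right) + 6}{2} = - \frac{\frac{437}{73} + I}{2} = - \frac{437}{146} - \frac{I}{2}$)
$\frac{12627 - 40541}{20495 + h{\left(156,115 \right)}} = \frac{12627 - 40541}{20495 - \frac{4416}{73}} = - \frac{27914}{20495 - \frac{4416}{73}} = - \frac{27914}{\frac{1491719}{73}} = \left(-27914\right) \frac{73}{1491719} = - \frac{2037722}{1491719}$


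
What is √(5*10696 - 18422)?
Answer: √35058 ≈ 187.24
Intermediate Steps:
√(5*10696 - 18422) = √(53480 - 18422) = √35058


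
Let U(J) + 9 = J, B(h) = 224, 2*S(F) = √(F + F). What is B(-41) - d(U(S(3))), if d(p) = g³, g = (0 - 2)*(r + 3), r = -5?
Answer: 160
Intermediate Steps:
S(F) = √2*√F/2 (S(F) = √(F + F)/2 = √(2*F)/2 = (√2*√F)/2 = √2*√F/2)
U(J) = -9 + J
g = 4 (g = (0 - 2)*(-5 + 3) = -2*(-2) = 4)
d(p) = 64 (d(p) = 4³ = 64)
B(-41) - d(U(S(3))) = 224 - 1*64 = 224 - 64 = 160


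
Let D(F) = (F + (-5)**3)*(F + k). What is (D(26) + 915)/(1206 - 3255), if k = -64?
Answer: -1559/683 ≈ -2.2826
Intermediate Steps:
D(F) = (-125 + F)*(-64 + F) (D(F) = (F + (-5)**3)*(F - 64) = (F - 125)*(-64 + F) = (-125 + F)*(-64 + F))
(D(26) + 915)/(1206 - 3255) = ((8000 + 26**2 - 189*26) + 915)/(1206 - 3255) = ((8000 + 676 - 4914) + 915)/(-2049) = (3762 + 915)*(-1/2049) = 4677*(-1/2049) = -1559/683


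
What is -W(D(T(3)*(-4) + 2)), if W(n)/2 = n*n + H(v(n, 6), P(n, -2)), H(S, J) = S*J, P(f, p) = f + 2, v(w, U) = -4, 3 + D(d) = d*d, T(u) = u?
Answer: -18026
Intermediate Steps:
D(d) = -3 + d² (D(d) = -3 + d*d = -3 + d²)
P(f, p) = 2 + f
H(S, J) = J*S
W(n) = -16 - 8*n + 2*n² (W(n) = 2*(n*n + (2 + n)*(-4)) = 2*(n² + (-8 - 4*n)) = 2*(-8 + n² - 4*n) = -16 - 8*n + 2*n²)
-W(D(T(3)*(-4) + 2)) = -(-16 - 8*(-3 + (3*(-4) + 2)²) + 2*(-3 + (3*(-4) + 2)²)²) = -(-16 - 8*(-3 + (-12 + 2)²) + 2*(-3 + (-12 + 2)²)²) = -(-16 - 8*(-3 + (-10)²) + 2*(-3 + (-10)²)²) = -(-16 - 8*(-3 + 100) + 2*(-3 + 100)²) = -(-16 - 8*97 + 2*97²) = -(-16 - 776 + 2*9409) = -(-16 - 776 + 18818) = -1*18026 = -18026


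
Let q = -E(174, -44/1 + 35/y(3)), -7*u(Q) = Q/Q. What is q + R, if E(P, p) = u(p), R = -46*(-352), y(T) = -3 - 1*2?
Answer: 113345/7 ≈ 16192.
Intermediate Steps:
y(T) = -5 (y(T) = -3 - 2 = -5)
u(Q) = -⅐ (u(Q) = -Q/(7*Q) = -⅐*1 = -⅐)
R = 16192
E(P, p) = -⅐
q = ⅐ (q = -1*(-⅐) = ⅐ ≈ 0.14286)
q + R = ⅐ + 16192 = 113345/7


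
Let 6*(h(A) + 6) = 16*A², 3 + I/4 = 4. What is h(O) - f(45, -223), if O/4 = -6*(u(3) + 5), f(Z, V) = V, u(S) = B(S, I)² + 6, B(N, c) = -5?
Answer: 1990873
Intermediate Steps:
I = 4 (I = -12 + 4*4 = -12 + 16 = 4)
u(S) = 31 (u(S) = (-5)² + 6 = 25 + 6 = 31)
O = -864 (O = 4*(-6*(31 + 5)) = 4*(-6*36) = 4*(-216) = -864)
h(A) = -6 + 8*A²/3 (h(A) = -6 + (16*A²)/6 = -6 + 8*A²/3)
h(O) - f(45, -223) = (-6 + (8/3)*(-864)²) - 1*(-223) = (-6 + (8/3)*746496) + 223 = (-6 + 1990656) + 223 = 1990650 + 223 = 1990873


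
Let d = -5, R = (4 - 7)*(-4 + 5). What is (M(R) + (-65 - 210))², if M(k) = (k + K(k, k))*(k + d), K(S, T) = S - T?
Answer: 63001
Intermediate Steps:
R = -3 (R = -3*1 = -3)
M(k) = k*(-5 + k) (M(k) = (k + (k - k))*(k - 5) = (k + 0)*(-5 + k) = k*(-5 + k))
(M(R) + (-65 - 210))² = (-3*(-5 - 3) + (-65 - 210))² = (-3*(-8) - 275)² = (24 - 275)² = (-251)² = 63001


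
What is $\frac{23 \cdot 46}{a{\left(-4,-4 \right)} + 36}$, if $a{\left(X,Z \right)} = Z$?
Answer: $\frac{529}{16} \approx 33.063$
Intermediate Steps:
$\frac{23 \cdot 46}{a{\left(-4,-4 \right)} + 36} = \frac{23 \cdot 46}{-4 + 36} = \frac{1058}{32} = 1058 \cdot \frac{1}{32} = \frac{529}{16}$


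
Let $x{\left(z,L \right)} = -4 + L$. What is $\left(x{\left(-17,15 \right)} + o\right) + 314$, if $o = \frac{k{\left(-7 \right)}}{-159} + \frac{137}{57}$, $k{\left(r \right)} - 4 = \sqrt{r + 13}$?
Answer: $\frac{329670}{1007} - \frac{\sqrt{6}}{159} \approx 327.36$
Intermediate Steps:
$k{\left(r \right)} = 4 + \sqrt{13 + r}$ ($k{\left(r \right)} = 4 + \sqrt{r + 13} = 4 + \sqrt{13 + r}$)
$o = \frac{2395}{1007} - \frac{\sqrt{6}}{159}$ ($o = \frac{4 + \sqrt{13 - 7}}{-159} + \frac{137}{57} = \left(4 + \sqrt{6}\right) \left(- \frac{1}{159}\right) + 137 \cdot \frac{1}{57} = \left(- \frac{4}{159} - \frac{\sqrt{6}}{159}\right) + \frac{137}{57} = \frac{2395}{1007} - \frac{\sqrt{6}}{159} \approx 2.3629$)
$\left(x{\left(-17,15 \right)} + o\right) + 314 = \left(\left(-4 + 15\right) + \left(\frac{2395}{1007} - \frac{\sqrt{6}}{159}\right)\right) + 314 = \left(11 + \left(\frac{2395}{1007} - \frac{\sqrt{6}}{159}\right)\right) + 314 = \left(\frac{13472}{1007} - \frac{\sqrt{6}}{159}\right) + 314 = \frac{329670}{1007} - \frac{\sqrt{6}}{159}$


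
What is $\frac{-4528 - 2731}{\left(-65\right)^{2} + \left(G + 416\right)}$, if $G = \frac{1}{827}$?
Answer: $- \frac{6003193}{3838108} \approx -1.5641$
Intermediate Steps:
$G = \frac{1}{827} \approx 0.0012092$
$\frac{-4528 - 2731}{\left(-65\right)^{2} + \left(G + 416\right)} = \frac{-4528 - 2731}{\left(-65\right)^{2} + \left(\frac{1}{827} + 416\right)} = - \frac{7259}{4225 + \frac{344033}{827}} = - \frac{7259}{\frac{3838108}{827}} = \left(-7259\right) \frac{827}{3838108} = - \frac{6003193}{3838108}$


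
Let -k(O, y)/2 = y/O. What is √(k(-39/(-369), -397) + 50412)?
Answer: √9789234/13 ≈ 240.68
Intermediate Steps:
k(O, y) = -2*y/O
√(k(-39/(-369), -397) + 50412) = √(-2*(-397)/(-39/(-369)) + 50412) = √(-2*(-397)/(-39*(-1/369)) + 50412) = √(-2*(-397)/13/123 + 50412) = √(-2*(-397)*123/13 + 50412) = √(97662/13 + 50412) = √(753018/13) = √9789234/13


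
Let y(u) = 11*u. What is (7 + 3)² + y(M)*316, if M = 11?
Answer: 38336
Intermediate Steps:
(7 + 3)² + y(M)*316 = (7 + 3)² + (11*11)*316 = 10² + 121*316 = 100 + 38236 = 38336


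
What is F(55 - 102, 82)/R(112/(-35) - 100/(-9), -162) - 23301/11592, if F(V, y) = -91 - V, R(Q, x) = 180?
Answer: -130673/57960 ≈ -2.2545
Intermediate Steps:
F(55 - 102, 82)/R(112/(-35) - 100/(-9), -162) - 23301/11592 = (-91 - (55 - 102))/180 - 23301/11592 = (-91 - 1*(-47))*(1/180) - 23301*1/11592 = (-91 + 47)*(1/180) - 2589/1288 = -44*1/180 - 2589/1288 = -11/45 - 2589/1288 = -130673/57960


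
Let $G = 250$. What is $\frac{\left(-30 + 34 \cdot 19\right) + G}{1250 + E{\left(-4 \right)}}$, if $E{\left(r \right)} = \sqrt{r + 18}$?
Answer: $\frac{541250}{781243} - \frac{433 \sqrt{14}}{781243} \approx 0.69073$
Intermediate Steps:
$E{\left(r \right)} = \sqrt{18 + r}$
$\frac{\left(-30 + 34 \cdot 19\right) + G}{1250 + E{\left(-4 \right)}} = \frac{\left(-30 + 34 \cdot 19\right) + 250}{1250 + \sqrt{18 - 4}} = \frac{\left(-30 + 646\right) + 250}{1250 + \sqrt{14}} = \frac{616 + 250}{1250 + \sqrt{14}} = \frac{866}{1250 + \sqrt{14}}$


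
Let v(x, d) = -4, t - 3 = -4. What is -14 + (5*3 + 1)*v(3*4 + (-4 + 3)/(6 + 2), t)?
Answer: -78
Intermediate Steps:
t = -1 (t = 3 - 4 = -1)
-14 + (5*3 + 1)*v(3*4 + (-4 + 3)/(6 + 2), t) = -14 + (5*3 + 1)*(-4) = -14 + (15 + 1)*(-4) = -14 + 16*(-4) = -14 - 64 = -78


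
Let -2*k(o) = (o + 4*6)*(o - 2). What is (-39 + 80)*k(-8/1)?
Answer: 3280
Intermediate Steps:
k(o) = -(-2 + o)*(24 + o)/2 (k(o) = -(o + 4*6)*(o - 2)/2 = -(o + 24)*(-2 + o)/2 = -(24 + o)*(-2 + o)/2 = -(-2 + o)*(24 + o)/2)
(-39 + 80)*k(-8/1) = (-39 + 80)*(24 - (-88)/1 - (-8/1)**2/2) = 41*(24 - (-88) - (-8*1)**2/2) = 41*(24 - 11*(-8) - 1/2*(-8)**2) = 41*(24 + 88 - 1/2*64) = 41*(24 + 88 - 32) = 41*80 = 3280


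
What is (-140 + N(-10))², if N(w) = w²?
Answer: 1600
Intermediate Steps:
(-140 + N(-10))² = (-140 + (-10)²)² = (-140 + 100)² = (-40)² = 1600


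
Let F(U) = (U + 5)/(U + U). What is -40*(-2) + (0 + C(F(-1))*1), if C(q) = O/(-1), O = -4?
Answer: 84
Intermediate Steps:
F(U) = (5 + U)/(2*U) (F(U) = (5 + U)/((2*U)) = (5 + U)*(1/(2*U)) = (5 + U)/(2*U))
C(q) = 4 (C(q) = -4/(-1) = -4*(-1) = 4)
-40*(-2) + (0 + C(F(-1))*1) = -40*(-2) + (0 + 4*1) = 80 + (0 + 4) = 80 + 4 = 84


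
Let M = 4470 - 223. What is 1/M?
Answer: 1/4247 ≈ 0.00023546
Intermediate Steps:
M = 4247
1/M = 1/4247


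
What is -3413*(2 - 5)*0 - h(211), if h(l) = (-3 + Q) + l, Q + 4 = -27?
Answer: -177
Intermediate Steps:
Q = -31 (Q = -4 - 27 = -31)
h(l) = -34 + l (h(l) = (-3 - 31) + l = -34 + l)
-3413*(2 - 5)*0 - h(211) = -3413*(2 - 5)*0 - (-34 + 211) = -(-10239)*0 - 1*177 = -3413*0 - 177 = 0 - 177 = -177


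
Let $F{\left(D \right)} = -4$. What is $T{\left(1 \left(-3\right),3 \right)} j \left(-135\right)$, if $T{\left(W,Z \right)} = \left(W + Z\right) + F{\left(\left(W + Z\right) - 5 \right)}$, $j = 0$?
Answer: $0$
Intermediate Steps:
$T{\left(W,Z \right)} = -4 + W + Z$ ($T{\left(W,Z \right)} = \left(W + Z\right) - 4 = -4 + W + Z$)
$T{\left(1 \left(-3\right),3 \right)} j \left(-135\right) = \left(-4 + 1 \left(-3\right) + 3\right) 0 \left(-135\right) = \left(-4 - 3 + 3\right) 0 = \left(-4\right) 0 = 0$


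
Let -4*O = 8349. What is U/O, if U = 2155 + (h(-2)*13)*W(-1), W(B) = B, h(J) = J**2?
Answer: -2804/2783 ≈ -1.0075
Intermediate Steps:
O = -8349/4 (O = -1/4*8349 = -8349/4 ≈ -2087.3)
U = 2103 (U = 2155 + ((-2)**2*13)*(-1) = 2155 + (4*13)*(-1) = 2155 + 52*(-1) = 2155 - 52 = 2103)
U/O = 2103/(-8349/4) = 2103*(-4/8349) = -2804/2783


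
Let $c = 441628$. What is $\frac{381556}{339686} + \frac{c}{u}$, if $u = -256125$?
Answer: $- \frac{26144409154}{43501038375} \approx -0.60101$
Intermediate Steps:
$\frac{381556}{339686} + \frac{c}{u} = \frac{381556}{339686} + \frac{441628}{-256125} = 381556 \cdot \frac{1}{339686} + 441628 \left(- \frac{1}{256125}\right) = \frac{190778}{169843} - \frac{441628}{256125} = - \frac{26144409154}{43501038375}$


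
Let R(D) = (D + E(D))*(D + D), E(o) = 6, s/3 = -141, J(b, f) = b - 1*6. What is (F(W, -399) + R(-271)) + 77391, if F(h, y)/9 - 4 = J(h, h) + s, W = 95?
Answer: 218051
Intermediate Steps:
J(b, f) = -6 + b (J(b, f) = b - 6 = -6 + b)
s = -423 (s = 3*(-141) = -423)
F(h, y) = -3825 + 9*h (F(h, y) = 36 + 9*((-6 + h) - 423) = 36 + 9*(-429 + h) = 36 + (-3861 + 9*h) = -3825 + 9*h)
R(D) = 2*D*(6 + D) (R(D) = (D + 6)*(D + D) = (6 + D)*(2*D) = 2*D*(6 + D))
(F(W, -399) + R(-271)) + 77391 = ((-3825 + 9*95) + 2*(-271)*(6 - 271)) + 77391 = ((-3825 + 855) + 2*(-271)*(-265)) + 77391 = (-2970 + 143630) + 77391 = 140660 + 77391 = 218051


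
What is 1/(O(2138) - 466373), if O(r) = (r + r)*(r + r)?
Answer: 1/17817803 ≈ 5.6124e-8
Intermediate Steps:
O(r) = 4*r² (O(r) = (2*r)*(2*r) = 4*r²)
1/(O(2138) - 466373) = 1/(4*2138² - 466373) = 1/(4*4571044 - 466373) = 1/(18284176 - 466373) = 1/17817803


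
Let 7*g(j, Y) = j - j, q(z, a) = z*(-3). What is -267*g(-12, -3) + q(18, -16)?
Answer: -54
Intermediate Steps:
q(z, a) = -3*z
g(j, Y) = 0 (g(j, Y) = (j - j)/7 = (1/7)*0 = 0)
-267*g(-12, -3) + q(18, -16) = -267*0 - 3*18 = 0 - 54 = -54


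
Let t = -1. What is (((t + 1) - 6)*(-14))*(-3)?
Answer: -252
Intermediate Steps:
(((t + 1) - 6)*(-14))*(-3) = (((-1 + 1) - 6)*(-14))*(-3) = ((0 - 6)*(-14))*(-3) = -6*(-14)*(-3) = 84*(-3) = -252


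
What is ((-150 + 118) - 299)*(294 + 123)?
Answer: -138027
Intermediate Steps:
((-150 + 118) - 299)*(294 + 123) = (-32 - 299)*417 = -331*417 = -138027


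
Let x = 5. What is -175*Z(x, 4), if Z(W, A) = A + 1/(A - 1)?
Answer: -2275/3 ≈ -758.33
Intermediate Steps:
Z(W, A) = A + 1/(-1 + A)
-175*Z(x, 4) = -175*(1 + 4² - 1*4)/(-1 + 4) = -175*(1 + 16 - 4)/3 = -175*13/3 = -2275/3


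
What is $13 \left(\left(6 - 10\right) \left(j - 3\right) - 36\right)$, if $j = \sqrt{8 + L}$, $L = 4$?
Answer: $-312 - 104 \sqrt{3} \approx -492.13$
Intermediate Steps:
$j = 2 \sqrt{3}$ ($j = \sqrt{8 + 4} = \sqrt{12} = 2 \sqrt{3} \approx 3.4641$)
$13 \left(\left(6 - 10\right) \left(j - 3\right) - 36\right) = 13 \left(\left(6 - 10\right) \left(2 \sqrt{3} - 3\right) - 36\right) = 13 \left(- 4 \left(-3 + 2 \sqrt{3}\right) - 36\right) = 13 \left(\left(12 - 8 \sqrt{3}\right) - 36\right) = 13 \left(-24 - 8 \sqrt{3}\right) = -312 - 104 \sqrt{3}$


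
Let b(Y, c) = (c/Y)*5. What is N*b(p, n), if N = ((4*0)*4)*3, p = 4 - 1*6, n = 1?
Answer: 0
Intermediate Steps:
p = -2 (p = 4 - 6 = -2)
b(Y, c) = 5*c/Y
N = 0 (N = (0*4)*3 = 0*3 = 0)
N*b(p, n) = 0*(5*1/(-2)) = 0*(5*1*(-½)) = 0*(-5/2) = 0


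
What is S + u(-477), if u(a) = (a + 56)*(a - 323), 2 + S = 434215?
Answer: 771013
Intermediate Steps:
S = 434213 (S = -2 + 434215 = 434213)
u(a) = (-323 + a)*(56 + a) (u(a) = (56 + a)*(-323 + a) = (-323 + a)*(56 + a))
S + u(-477) = 434213 + (-18088 + (-477)**2 - 267*(-477)) = 434213 + (-18088 + 227529 + 127359) = 434213 + 336800 = 771013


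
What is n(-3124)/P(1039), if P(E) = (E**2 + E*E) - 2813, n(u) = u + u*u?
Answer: 1084028/239581 ≈ 4.5247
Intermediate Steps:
n(u) = u + u**2
P(E) = -2813 + 2*E**2 (P(E) = (E**2 + E**2) - 2813 = 2*E**2 - 2813 = -2813 + 2*E**2)
n(-3124)/P(1039) = (-3124*(1 - 3124))/(-2813 + 2*1039**2) = (-3124*(-3123))/(-2813 + 2*1079521) = 9756252/(-2813 + 2159042) = 9756252/2156229 = 9756252*(1/2156229) = 1084028/239581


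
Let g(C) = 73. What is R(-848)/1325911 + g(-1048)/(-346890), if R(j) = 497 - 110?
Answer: 37454927/459945266790 ≈ 8.1433e-5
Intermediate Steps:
R(j) = 387
R(-848)/1325911 + g(-1048)/(-346890) = 387/1325911 + 73/(-346890) = 387*(1/1325911) + 73*(-1/346890) = 387/1325911 - 73/346890 = 37454927/459945266790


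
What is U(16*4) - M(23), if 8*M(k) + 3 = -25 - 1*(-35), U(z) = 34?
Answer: 265/8 ≈ 33.125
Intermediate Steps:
M(k) = 7/8 (M(k) = -3/8 + (-25 - 1*(-35))/8 = -3/8 + (-25 + 35)/8 = -3/8 + (⅛)*10 = -3/8 + 5/4 = 7/8)
U(16*4) - M(23) = 34 - 1*7/8 = 34 - 7/8 = 265/8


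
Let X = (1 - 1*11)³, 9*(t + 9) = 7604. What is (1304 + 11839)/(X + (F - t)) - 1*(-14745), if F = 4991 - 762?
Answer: 317696097/21538 ≈ 14750.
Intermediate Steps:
t = 7523/9 (t = -9 + (⅑)*7604 = -9 + 7604/9 = 7523/9 ≈ 835.89)
F = 4229
X = -1000 (X = (1 - 11)³ = (-10)³ = -1000)
(1304 + 11839)/(X + (F - t)) - 1*(-14745) = (1304 + 11839)/(-1000 + (4229 - 1*7523/9)) - 1*(-14745) = 13143/(-1000 + (4229 - 7523/9)) + 14745 = 13143/(-1000 + 30538/9) + 14745 = 13143/(21538/9) + 14745 = 13143*(9/21538) + 14745 = 118287/21538 + 14745 = 317696097/21538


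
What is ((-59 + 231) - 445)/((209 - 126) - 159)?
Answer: 273/76 ≈ 3.5921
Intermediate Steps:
((-59 + 231) - 445)/((209 - 126) - 159) = (172 - 445)/(83 - 159) = -273/(-76) = -273*(-1/76) = 273/76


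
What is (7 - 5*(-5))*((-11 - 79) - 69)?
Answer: -5088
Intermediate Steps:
(7 - 5*(-5))*((-11 - 79) - 69) = (7 + 25)*(-90 - 69) = 32*(-159) = -5088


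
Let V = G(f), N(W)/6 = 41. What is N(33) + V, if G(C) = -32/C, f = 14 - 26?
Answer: 746/3 ≈ 248.67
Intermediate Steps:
N(W) = 246 (N(W) = 6*41 = 246)
f = -12
V = 8/3 (V = -32/(-12) = -32*(-1/12) = 8/3 ≈ 2.6667)
N(33) + V = 246 + 8/3 = 746/3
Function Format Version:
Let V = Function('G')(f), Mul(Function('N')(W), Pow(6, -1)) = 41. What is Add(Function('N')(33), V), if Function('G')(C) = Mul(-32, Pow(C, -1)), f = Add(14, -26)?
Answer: Rational(746, 3) ≈ 248.67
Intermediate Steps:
Function('N')(W) = 246 (Function('N')(W) = Mul(6, 41) = 246)
f = -12
V = Rational(8, 3) (V = Mul(-32, Pow(-12, -1)) = Mul(-32, Rational(-1, 12)) = Rational(8, 3) ≈ 2.6667)
Add(Function('N')(33), V) = Add(246, Rational(8, 3)) = Rational(746, 3)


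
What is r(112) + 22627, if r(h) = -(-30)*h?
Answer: 25987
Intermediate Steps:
r(h) = 30*h
r(112) + 22627 = 30*112 + 22627 = 3360 + 22627 = 25987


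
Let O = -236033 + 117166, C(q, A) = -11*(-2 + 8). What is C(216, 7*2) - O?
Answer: 118801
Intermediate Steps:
C(q, A) = -66 (C(q, A) = -11*6 = -66)
O = -118867
C(216, 7*2) - O = -66 - 1*(-118867) = -66 + 118867 = 118801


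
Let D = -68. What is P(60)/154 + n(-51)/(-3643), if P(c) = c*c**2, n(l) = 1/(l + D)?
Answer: 6688548011/4768687 ≈ 1402.6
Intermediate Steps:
n(l) = 1/(-68 + l) (n(l) = 1/(l - 68) = 1/(-68 + l))
P(c) = c**3
P(60)/154 + n(-51)/(-3643) = 60**3/154 + 1/(-68 - 51*(-3643)) = 216000*(1/154) - 1/3643/(-119) = 108000/77 - 1/119*(-1/3643) = 108000/77 + 1/433517 = 6688548011/4768687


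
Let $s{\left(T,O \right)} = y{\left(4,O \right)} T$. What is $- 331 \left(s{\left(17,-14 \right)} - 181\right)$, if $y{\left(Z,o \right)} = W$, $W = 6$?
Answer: $26149$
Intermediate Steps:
$y{\left(Z,o \right)} = 6$
$s{\left(T,O \right)} = 6 T$
$- 331 \left(s{\left(17,-14 \right)} - 181\right) = - 331 \left(6 \cdot 17 - 181\right) = - 331 \left(102 - 181\right) = \left(-331\right) \left(-79\right) = 26149$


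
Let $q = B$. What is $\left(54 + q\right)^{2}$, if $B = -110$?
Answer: $3136$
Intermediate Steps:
$q = -110$
$\left(54 + q\right)^{2} = \left(54 - 110\right)^{2} = \left(-56\right)^{2} = 3136$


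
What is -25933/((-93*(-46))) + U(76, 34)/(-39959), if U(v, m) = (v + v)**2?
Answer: -36615989/5514342 ≈ -6.6401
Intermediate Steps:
U(v, m) = 4*v**2 (U(v, m) = (2*v)**2 = 4*v**2)
-25933/((-93*(-46))) + U(76, 34)/(-39959) = -25933/((-93*(-46))) + (4*76**2)/(-39959) = -25933/4278 + (4*5776)*(-1/39959) = -25933*1/4278 + 23104*(-1/39959) = -25933/4278 - 23104/39959 = -36615989/5514342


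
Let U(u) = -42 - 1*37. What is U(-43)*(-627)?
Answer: 49533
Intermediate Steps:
U(u) = -79 (U(u) = -42 - 37 = -79)
U(-43)*(-627) = -79*(-627) = 49533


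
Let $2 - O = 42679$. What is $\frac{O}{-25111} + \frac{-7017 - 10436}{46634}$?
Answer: $\frac{1551936935}{1171026374} \approx 1.3253$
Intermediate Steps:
$O = -42677$ ($O = 2 - 42679 = -42677$)
$\frac{O}{-25111} + \frac{-7017 - 10436}{46634} = - \frac{42677}{-25111} + \frac{-7017 - 10436}{46634} = \left(-42677\right) \left(- \frac{1}{25111}\right) - \frac{17453}{46634} = \frac{42677}{25111} - \frac{17453}{46634} = \frac{1551936935}{1171026374}$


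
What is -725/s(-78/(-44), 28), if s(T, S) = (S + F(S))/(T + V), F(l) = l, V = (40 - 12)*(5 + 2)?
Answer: -3154475/1232 ≈ -2560.4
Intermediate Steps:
V = 196 (V = 28*7 = 196)
s(T, S) = 2*S/(196 + T) (s(T, S) = (S + S)/(T + 196) = (2*S)/(196 + T) = 2*S/(196 + T))
-725/s(-78/(-44), 28) = -725/(2*28/(196 - 78/(-44))) = -725/(2*28/(196 - 78*(-1/44))) = -725/(2*28/(196 + 39/22)) = -725/(2*28/(4351/22)) = -725/(2*28*(22/4351)) = -725/1232/4351 = -725*4351/1232 = -3154475/1232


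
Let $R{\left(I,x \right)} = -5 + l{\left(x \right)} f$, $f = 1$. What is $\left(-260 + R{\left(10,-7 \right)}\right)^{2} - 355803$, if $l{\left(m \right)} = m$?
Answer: $-281819$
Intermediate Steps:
$R{\left(I,x \right)} = -5 + x$ ($R{\left(I,x \right)} = -5 + x 1 = -5 + x$)
$\left(-260 + R{\left(10,-7 \right)}\right)^{2} - 355803 = \left(-260 - 12\right)^{2} - 355803 = \left(-272\right)^{2} - 355803 = 73984 - 355803 = -281819$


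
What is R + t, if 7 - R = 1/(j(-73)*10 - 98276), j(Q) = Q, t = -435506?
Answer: -43117013993/99006 ≈ -4.3550e+5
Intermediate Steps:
R = 693043/99006 (R = 7 - 1/(-73*10 - 98276) = 7 - 1/(-730 - 98276) = 7 - 1/(-99006) = 7 - 1*(-1/99006) = 7 + 1/99006 = 693043/99006 ≈ 7.0000)
R + t = 693043/99006 - 435506 = -43117013993/99006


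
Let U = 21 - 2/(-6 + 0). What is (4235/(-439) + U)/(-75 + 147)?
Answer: 15391/94824 ≈ 0.16231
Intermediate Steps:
U = 64/3 (U = 21 - 2/(-6) = 21 - ⅙*(-2) = 21 + ⅓ = 64/3 ≈ 21.333)
(4235/(-439) + U)/(-75 + 147) = (4235/(-439) + 64/3)/(-75 + 147) = (4235*(-1/439) + 64/3)/72 = (-4235/439 + 64/3)*(1/72) = (15391/1317)*(1/72) = 15391/94824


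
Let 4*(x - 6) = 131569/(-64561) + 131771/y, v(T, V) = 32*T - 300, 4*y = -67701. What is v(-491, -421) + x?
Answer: -279881869389257/17483377044 ≈ -16008.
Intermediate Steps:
y = -67701/4 (y = (1/4)*(-67701) = -67701/4 ≈ -16925.)
v(T, V) = -300 + 32*T
x = 61963839271/17483377044 (x = 6 + (131569/(-64561) + 131771/(-67701/4))/4 = 6 + (131569*(-1/64561) + 131771*(-4/67701))/4 = 6 + (-131569/64561 - 527084/67701)/4 = 6 + (1/4)*(-42936422993/4370844261) = 6 - 42936422993/17483377044 = 61963839271/17483377044 ≈ 3.5442)
v(-491, -421) + x = (-300 + 32*(-491)) + 61963839271/17483377044 = (-300 - 15712) + 61963839271/17483377044 = -16012 + 61963839271/17483377044 = -279881869389257/17483377044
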